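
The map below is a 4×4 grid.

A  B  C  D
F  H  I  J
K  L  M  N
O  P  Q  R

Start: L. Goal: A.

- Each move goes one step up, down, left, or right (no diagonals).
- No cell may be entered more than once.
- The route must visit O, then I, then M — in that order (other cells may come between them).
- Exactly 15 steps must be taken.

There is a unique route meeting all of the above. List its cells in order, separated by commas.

L, P, O, K, F, H, I, M, Q, R, N, J, D, C, B, A

The waypoints must appear in the order O, I, M, with no cell reused.
Route from L: down to P, left to O, 2× up (reaching F), 2× right (reaching I), 2× down (reaching Q), right to R, 3× up (reaching D), 3× left (reaching A) — 15 moves in all.
Check: order respected (O at step 2, I at step 6, M at step 7); 15 moves as required.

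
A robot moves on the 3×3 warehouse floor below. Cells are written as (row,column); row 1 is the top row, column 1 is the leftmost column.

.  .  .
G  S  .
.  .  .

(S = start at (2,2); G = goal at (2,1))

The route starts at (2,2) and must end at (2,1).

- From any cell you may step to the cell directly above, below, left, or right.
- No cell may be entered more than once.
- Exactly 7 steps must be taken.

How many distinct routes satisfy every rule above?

2

Need simple routes of exactly 7 moves from (2,2) to (2,1) (Manhattan distance 1, so 3 moves are spent on a detour and 3 undoing it).
Enumerating: (2,2) (1,2) (1,3) (2,3) (3,3) (3,2) (3,1) (2,1) | (2,2) (3,2) (3,3) (2,3) (1,3) (1,2) (1,1) (2,1).
That gives 2 routes.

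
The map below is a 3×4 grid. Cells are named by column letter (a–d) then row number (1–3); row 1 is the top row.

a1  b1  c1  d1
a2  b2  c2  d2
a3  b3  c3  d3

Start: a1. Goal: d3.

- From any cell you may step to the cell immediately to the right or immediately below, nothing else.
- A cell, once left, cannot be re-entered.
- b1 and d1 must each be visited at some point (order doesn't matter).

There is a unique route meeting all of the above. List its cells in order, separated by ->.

a1 -> b1 -> c1 -> d1 -> d2 -> d3

Moves only go right or down, so the column and row indices never decrease.
Route from a1: 3× right (reaching d1), 2× down (reaching d3) — 5 moves in all.
Check: all required cells visited.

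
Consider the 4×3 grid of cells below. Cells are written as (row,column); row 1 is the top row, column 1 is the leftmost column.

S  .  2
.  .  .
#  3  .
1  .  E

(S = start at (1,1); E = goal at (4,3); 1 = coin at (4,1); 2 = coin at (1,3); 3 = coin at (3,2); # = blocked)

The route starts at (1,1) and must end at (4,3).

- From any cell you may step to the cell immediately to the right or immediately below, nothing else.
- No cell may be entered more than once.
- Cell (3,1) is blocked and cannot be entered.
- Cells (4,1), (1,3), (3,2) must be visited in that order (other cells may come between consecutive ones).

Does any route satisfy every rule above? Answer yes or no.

(1,3) lies above (4,1), so going from (4,1) to (1,3) would need an upward move — but moves only go right/down, so (4,1) cannot be visited before (1,3).

no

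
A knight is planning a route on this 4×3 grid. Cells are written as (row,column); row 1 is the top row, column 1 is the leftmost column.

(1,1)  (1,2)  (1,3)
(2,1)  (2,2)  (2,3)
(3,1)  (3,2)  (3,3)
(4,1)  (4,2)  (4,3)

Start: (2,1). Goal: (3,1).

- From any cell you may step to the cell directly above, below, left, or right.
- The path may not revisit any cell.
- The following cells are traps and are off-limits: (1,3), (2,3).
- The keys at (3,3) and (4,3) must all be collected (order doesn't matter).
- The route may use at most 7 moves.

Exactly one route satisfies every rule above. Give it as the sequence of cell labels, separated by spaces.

The budget equals the shortest possible length, so every move has to be on a shortest route through the required cells.
Route from (2,1): right 1 to (2,2), down 1 to (3,2), right 1 to (3,3), down 1 to (4,3), left 2 to (4,1), up 1 to (3,1) — 7 moves in all.
Check: all required cells visited; 7 ≤ 7 moves.

(2,1) (2,2) (3,2) (3,3) (4,3) (4,2) (4,1) (3,1)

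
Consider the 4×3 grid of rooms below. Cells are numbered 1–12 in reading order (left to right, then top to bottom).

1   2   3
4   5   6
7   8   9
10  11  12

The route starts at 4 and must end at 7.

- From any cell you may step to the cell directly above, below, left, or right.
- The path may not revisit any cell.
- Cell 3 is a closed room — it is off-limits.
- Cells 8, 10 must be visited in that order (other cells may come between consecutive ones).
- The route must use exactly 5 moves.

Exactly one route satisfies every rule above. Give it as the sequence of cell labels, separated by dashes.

4 - 5 - 8 - 11 - 10 - 7

The waypoints must appear in the order 8, 10, with no cell reused.
Route from 4: right to 5, 2× down (reaching 11), left to 10, up to 7 — 5 moves in all.
Check: order respected (8 at step 2, 10 at step 4); 5 moves as required.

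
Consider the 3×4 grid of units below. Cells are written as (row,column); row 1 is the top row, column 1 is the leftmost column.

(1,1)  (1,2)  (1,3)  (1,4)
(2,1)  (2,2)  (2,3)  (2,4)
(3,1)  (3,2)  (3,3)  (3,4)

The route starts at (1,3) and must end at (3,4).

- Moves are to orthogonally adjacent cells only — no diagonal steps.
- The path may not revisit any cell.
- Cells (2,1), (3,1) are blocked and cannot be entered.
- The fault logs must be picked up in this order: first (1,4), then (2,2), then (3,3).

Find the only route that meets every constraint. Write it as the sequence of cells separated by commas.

(1,3), (1,4), (2,4), (2,3), (2,2), (3,2), (3,3), (3,4)

The waypoints must appear in the order (1,4), (2,2), (3,3), with no cell reused.
Route from (1,3): right 1 to (1,4), down 1 to (2,4), left 2 to (2,2), down 1 to (3,2), right 2 to (3,4) — 7 moves in all.
Check: order respected ((1,4) at step 1, (2,2) at step 4, (3,3) at step 6).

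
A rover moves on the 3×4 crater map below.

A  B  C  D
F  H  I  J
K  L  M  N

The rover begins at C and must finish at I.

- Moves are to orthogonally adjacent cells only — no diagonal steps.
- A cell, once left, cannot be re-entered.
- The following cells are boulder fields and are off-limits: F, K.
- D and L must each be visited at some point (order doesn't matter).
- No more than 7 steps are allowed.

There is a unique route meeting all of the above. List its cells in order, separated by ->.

C -> D -> J -> N -> M -> L -> H -> I

The 7-move cap with required stops at D, L leaves no slack for detours.
Route from C: right 1 to D, down 2 to N, left 2 to L, up 1 to H, right 1 to I — 7 moves in all.
Check: all required cells visited; 7 ≤ 7 moves.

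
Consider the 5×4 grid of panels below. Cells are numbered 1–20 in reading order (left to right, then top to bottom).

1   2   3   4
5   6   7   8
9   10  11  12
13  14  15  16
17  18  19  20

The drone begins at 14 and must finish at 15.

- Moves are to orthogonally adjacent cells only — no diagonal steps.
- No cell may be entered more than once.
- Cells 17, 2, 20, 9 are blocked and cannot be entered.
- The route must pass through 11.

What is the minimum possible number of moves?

Any route passes through 11 somewhere between 14 and 15. Summing Manhattan distances along the two legs (14 → 11 → 15) gives a lower bound of 2 + 1 = 3 moves.
A route of 3 moves achieves this: 14 → 10 → 11 → 15.
Since 3 matches the lower bound, it is optimal.

3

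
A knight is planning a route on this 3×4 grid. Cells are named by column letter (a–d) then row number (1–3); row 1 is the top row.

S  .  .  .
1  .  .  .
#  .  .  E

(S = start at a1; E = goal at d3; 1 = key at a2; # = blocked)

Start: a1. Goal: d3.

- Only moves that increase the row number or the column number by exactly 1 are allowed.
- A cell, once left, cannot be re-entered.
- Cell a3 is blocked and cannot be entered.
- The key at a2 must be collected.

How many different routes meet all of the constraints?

3

A right/down-only route from a1 to d3 makes exactly 2 down-moves and 3 right-moves in some order.
With no other constraints that would be C(5,2) = 10 routes.
Split at a2 and multiply the segment counts (each segment already excludes blocked cells): a1→a2: 1; a2→d3: 3; product = 3.
That gives 3 routes.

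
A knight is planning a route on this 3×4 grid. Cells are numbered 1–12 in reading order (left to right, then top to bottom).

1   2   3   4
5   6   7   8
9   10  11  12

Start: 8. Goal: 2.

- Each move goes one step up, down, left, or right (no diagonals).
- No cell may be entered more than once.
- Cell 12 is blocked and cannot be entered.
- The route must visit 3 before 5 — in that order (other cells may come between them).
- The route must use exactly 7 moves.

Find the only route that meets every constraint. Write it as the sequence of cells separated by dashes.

8 - 4 - 3 - 7 - 6 - 5 - 1 - 2

The waypoints must appear in the order 3, 5, with no cell reused.
Route from 8: up 1 to 4, left 1 to 3, down 1 to 7, left 2 to 5, up 1 to 1, right 1 to 2 — 7 moves in all.
Check: order respected (3 at step 2, 5 at step 5); 7 moves as required.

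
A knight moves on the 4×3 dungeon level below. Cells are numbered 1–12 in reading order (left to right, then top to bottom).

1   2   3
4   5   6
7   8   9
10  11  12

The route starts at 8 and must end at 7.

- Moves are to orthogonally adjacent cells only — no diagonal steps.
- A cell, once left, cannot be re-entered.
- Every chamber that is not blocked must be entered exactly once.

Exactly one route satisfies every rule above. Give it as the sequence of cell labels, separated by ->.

8 -> 5 -> 4 -> 1 -> 2 -> 3 -> 6 -> 9 -> 12 -> 11 -> 10 -> 7

Need to visit all 12 open cells exactly once, starting at 8 and ending at 7.
Route from 8: up 1 to 5, left 1 to 4, up 1 to 1, right 2 to 3, down 3 to 12, left 2 to 10, up 1 to 7 — 11 moves in all.
Check: all 12 open cells covered.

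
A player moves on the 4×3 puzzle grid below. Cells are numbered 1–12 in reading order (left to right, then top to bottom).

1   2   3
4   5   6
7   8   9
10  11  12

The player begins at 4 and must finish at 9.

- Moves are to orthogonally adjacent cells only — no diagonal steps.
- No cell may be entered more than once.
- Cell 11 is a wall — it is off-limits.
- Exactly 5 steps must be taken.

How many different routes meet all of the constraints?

Need simple routes of exactly 5 moves from 4 to 9 (Manhattan distance 3, so 1 moves are spent on a detour and 1 undoing it).
Enumerating: 4 1 2 5 8 9 | 4 1 2 5 6 9 | 4 1 2 3 6 9 | 4 7 8 5 6 9 | 4 5 2 3 6 9.
That gives 5 routes.

5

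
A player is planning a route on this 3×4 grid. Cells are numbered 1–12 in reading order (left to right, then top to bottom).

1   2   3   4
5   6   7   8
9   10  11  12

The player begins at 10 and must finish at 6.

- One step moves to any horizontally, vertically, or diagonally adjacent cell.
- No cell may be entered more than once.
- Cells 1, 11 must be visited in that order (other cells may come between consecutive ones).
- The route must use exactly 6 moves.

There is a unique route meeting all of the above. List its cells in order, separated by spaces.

10 5 1 2 7 11 6

The waypoints must appear in the order 1, 11, with no cell reused.
Route from 10: up-left 1 to 5, up 1 to 1, right 1 to 2, down-right 1 to 7, down 1 to 11, up-left 1 to 6 — 6 moves in all.
Check: order respected (1 at step 2, 11 at step 5); 6 moves as required.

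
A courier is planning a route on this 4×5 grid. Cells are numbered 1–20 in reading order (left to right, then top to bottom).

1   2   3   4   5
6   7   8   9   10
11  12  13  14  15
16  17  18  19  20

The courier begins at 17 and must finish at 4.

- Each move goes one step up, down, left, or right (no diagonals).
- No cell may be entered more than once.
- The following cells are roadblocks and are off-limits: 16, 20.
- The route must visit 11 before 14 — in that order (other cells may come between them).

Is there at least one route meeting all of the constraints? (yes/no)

yes

One route that works: 17 → 12 → 11 → 6 → 7 → 8 → 13 → 14 → 9 → 4.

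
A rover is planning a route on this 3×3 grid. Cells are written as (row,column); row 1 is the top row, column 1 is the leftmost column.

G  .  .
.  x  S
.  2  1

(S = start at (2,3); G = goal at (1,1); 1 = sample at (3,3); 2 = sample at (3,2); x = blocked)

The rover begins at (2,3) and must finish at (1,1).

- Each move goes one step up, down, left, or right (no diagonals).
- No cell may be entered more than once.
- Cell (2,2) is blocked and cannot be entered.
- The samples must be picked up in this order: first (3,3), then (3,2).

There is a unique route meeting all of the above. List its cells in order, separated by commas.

The waypoints must appear in the order (3,3), (3,2), with no cell reused.
Route from (2,3): down 1 to (3,3), left 2 to (3,1), up 2 to (1,1) — 5 moves in all.
Check: order respected (1 at step 1, 2 at step 2).

(2,3), (3,3), (3,2), (3,1), (2,1), (1,1)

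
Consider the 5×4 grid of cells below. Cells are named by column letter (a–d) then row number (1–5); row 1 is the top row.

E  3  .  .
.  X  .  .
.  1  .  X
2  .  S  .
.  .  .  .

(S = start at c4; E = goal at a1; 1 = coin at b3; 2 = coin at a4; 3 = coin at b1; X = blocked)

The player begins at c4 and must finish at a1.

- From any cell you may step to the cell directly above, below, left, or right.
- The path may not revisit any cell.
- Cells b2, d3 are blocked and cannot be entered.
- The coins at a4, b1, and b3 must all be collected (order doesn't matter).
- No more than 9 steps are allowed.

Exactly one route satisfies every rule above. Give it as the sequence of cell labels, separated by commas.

Any route must reach a4, b1, and b3 and still end at a1 within 9 moves, so the order of the required stops is forced.
Route from c4: left 2 to a4, up 1 to a3, right 2 to c3, up 2 to c1, left 2 to a1 — 9 moves in all.
Check: all required cells visited; 9 ≤ 9 moves.

c4, b4, a4, a3, b3, c3, c2, c1, b1, a1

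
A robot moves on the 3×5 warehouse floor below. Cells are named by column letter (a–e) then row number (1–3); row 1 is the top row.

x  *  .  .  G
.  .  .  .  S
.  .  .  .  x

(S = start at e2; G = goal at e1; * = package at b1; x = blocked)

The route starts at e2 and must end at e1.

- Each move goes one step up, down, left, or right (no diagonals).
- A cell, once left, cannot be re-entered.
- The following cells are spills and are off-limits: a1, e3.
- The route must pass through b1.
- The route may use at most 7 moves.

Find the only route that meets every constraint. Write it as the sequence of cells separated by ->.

e2 -> d2 -> c2 -> b2 -> b1 -> c1 -> d1 -> e1

The 7-move cap with required stops at b1 leaves no slack for detours.
Route from e2: left 3 to b2, up 1 to b1, right 3 to e1 — 7 moves in all.
Check: all required cells visited; 7 ≤ 7 moves.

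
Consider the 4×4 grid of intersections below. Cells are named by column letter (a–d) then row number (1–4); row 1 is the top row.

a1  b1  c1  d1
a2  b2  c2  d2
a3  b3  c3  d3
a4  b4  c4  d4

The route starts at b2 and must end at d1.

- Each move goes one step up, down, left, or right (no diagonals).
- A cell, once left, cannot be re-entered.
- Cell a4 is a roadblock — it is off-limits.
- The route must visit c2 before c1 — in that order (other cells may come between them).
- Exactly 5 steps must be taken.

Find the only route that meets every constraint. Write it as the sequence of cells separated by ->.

The waypoints must appear in the order c2, c1, with no cell reused.
Route from b2: down to b3, right to c3, 2× up (reaching c1), right to d1 — 5 moves in all.
Check: order respected (c2 at step 3, c1 at step 4); 5 moves as required.

b2 -> b3 -> c3 -> c2 -> c1 -> d1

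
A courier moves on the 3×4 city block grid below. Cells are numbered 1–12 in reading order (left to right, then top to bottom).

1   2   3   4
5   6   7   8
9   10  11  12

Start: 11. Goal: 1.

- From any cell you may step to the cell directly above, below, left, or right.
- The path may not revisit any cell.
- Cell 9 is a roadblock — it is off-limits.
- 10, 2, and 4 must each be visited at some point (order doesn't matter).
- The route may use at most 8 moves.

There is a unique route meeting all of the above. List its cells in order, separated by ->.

11 -> 10 -> 6 -> 7 -> 8 -> 4 -> 3 -> 2 -> 1

The 8-move cap with required stops at 10, 2, 4 leaves no slack for detours.
Route from 11: left to 10, up to 6, 2× right (reaching 8), up to 4, 3× left (reaching 1) — 8 moves in all.
Check: all required cells visited; 8 ≤ 8 moves.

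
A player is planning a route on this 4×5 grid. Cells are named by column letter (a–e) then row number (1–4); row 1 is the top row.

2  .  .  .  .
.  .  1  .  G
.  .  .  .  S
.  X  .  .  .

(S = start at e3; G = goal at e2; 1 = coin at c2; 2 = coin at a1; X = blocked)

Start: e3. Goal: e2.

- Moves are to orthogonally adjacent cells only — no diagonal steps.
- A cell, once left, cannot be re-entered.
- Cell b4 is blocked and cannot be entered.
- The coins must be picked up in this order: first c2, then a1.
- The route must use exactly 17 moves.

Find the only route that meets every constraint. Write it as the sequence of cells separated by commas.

e3, e4, d4, c4, c3, d3, d2, c2, b2, b3, a3, a2, a1, b1, c1, d1, e1, e2

The waypoints must appear in the order c2, a1, with no cell reused.
Route from e3: down 1 to e4, left 2 to c4, up 1 to c3, right 1 to d3, up 1 to d2, left 2 to b2, down 1 to b3, left 1 to a3, up 2 to a1, right 4 to e1, down 1 to e2 — 17 moves in all.
Check: order respected (1 at step 7, 2 at step 12); 17 moves as required.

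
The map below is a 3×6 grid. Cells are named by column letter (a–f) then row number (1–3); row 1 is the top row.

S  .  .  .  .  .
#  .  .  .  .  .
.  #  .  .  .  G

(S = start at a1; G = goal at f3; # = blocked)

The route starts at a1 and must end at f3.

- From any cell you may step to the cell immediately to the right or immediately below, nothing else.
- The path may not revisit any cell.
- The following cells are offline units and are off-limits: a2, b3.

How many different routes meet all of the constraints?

14

A right/down-only route from a1 to f3 makes exactly 2 down-moves and 5 right-moves in some order.
With no other constraints that would be C(7,2) = 21 routes.
Subtract routes through each blocked cell (inclusion–exclusion for overlaps): − through a2: 6 − through b3: 3 + through a2&b3: 2 → 14.
That gives 14 routes.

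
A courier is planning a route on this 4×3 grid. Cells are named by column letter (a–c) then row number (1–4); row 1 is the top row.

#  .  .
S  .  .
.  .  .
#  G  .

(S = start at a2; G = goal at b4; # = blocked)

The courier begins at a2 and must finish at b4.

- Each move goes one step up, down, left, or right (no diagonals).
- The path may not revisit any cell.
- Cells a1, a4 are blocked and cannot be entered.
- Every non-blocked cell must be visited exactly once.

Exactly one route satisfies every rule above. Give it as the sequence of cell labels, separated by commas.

a2, a3, b3, b2, b1, c1, c2, c3, c4, b4

Need to visit all 10 open cells exactly once, starting at a2 and ending at b4.
Cell c4 has only two open neighbours (c3 and b4), so the path must pass straight through it: one of those is the cell it's entered from and the other is where it exits.
Route from a2: down to a3, right to b3, 2× up (reaching b1), right to c1, 3× down (reaching c4), left to b4 — 9 moves in all.
Check: all 10 open cells covered.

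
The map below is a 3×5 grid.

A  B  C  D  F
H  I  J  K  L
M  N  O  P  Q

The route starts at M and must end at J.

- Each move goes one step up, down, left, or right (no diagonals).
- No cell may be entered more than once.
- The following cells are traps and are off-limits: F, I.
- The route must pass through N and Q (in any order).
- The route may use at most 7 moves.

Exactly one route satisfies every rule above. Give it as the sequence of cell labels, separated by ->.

M -> N -> O -> P -> Q -> L -> K -> J

The budget equals the shortest possible length, so every move has to be on a shortest route through the required cells.
Route from M: 4× right (reaching Q), up to L, 2× left (reaching J) — 7 moves in all.
Check: all required cells visited; 7 ≤ 7 moves.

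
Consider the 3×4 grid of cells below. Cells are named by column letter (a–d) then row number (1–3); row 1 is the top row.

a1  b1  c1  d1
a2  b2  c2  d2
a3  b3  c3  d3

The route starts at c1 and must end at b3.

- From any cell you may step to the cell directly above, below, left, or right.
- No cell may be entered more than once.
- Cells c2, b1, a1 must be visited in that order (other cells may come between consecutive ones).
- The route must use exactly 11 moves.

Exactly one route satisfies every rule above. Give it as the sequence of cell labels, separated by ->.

The waypoints must appear in the order c2, b1, a1, with no cell reused.
Route from c1: right 1 to d1, down 2 to d3, left 1 to c3, up 1 to c2, left 1 to b2, up 1 to b1, left 1 to a1, down 2 to a3, right 1 to b3 — 11 moves in all.
Check: order respected (c2 at step 5, b1 at step 7, a1 at step 8); 11 moves as required.

c1 -> d1 -> d2 -> d3 -> c3 -> c2 -> b2 -> b1 -> a1 -> a2 -> a3 -> b3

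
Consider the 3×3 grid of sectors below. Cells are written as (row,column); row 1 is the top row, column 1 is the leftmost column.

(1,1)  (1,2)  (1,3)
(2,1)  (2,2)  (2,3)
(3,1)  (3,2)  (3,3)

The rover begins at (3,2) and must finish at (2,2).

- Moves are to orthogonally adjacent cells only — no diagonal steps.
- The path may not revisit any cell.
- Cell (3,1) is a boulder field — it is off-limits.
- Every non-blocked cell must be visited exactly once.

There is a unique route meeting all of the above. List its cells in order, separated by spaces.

(3,2) (3,3) (2,3) (1,3) (1,2) (1,1) (2,1) (2,2)

Need to visit all 8 open cells exactly once, starting at (3,2) and ending at (2,2).
Cell (2,1) has only two open neighbours ((1,1) and (2,2)), so the path must pass straight through it: one of those is the cell it's entered from and the other is where it exits.
Route from (3,2): right to (3,3), 2× up (reaching (1,3)), 2× left (reaching (1,1)), down to (2,1), right to (2,2) — 7 moves in all.
Check: all 8 open cells covered.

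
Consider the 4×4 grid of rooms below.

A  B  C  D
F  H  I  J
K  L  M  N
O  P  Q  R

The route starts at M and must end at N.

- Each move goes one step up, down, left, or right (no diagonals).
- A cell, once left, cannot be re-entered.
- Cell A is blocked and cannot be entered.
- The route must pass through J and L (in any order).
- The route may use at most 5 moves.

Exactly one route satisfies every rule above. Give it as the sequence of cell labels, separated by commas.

M, L, H, I, J, N

The 5-move cap with required stops at J, L leaves no slack for detours.
Route from M: left 1 to L, up 1 to H, right 2 to J, down 1 to N — 5 moves in all.
Check: all required cells visited; 5 ≤ 5 moves.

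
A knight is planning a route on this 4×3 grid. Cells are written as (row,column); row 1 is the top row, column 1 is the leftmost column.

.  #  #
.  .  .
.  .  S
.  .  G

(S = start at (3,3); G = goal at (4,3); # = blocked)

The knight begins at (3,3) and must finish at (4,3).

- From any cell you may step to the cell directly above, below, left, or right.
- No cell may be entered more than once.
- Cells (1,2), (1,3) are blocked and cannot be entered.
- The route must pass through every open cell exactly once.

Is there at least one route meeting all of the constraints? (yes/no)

no

Cell (1,1) has only one open neighbour but is neither the start nor the goal, so a Hamiltonian route would have to both enter and leave it through the same neighbour — impossible without revisiting.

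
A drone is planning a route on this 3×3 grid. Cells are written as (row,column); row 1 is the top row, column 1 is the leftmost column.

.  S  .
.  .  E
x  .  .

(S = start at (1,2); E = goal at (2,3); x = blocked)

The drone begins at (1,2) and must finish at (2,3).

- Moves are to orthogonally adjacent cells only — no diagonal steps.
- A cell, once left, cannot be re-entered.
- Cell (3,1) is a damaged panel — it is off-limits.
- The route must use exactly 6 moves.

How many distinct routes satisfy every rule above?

1

Need simple routes of exactly 6 moves from (1,2) to (2,3) (Manhattan distance 2, so 2 moves are spent on a detour and 2 undoing it).
Enumerating: (1,2) (1,1) (2,1) (2,2) (3,2) (3,3) (2,3).
That gives 1 route.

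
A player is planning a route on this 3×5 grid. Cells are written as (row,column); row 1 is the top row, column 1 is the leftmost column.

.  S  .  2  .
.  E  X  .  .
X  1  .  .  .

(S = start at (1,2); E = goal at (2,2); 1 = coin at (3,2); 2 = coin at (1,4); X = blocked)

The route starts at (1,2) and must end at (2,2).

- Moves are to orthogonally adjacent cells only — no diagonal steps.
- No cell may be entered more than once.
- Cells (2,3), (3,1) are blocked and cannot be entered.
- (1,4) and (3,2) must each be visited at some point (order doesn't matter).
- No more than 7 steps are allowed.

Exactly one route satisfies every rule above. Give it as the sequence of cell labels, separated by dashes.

Any route must reach (1,4) and (3,2) and still end at (2,2) within 7 moves, so the order of the required stops is forced.
Route from (1,2): right 2 to (1,4), down 2 to (3,4), left 2 to (3,2), up 1 to (2,2) — 7 moves in all.
Check: all required cells visited; 7 ≤ 7 moves.

(1,2) - (1,3) - (1,4) - (2,4) - (3,4) - (3,3) - (3,2) - (2,2)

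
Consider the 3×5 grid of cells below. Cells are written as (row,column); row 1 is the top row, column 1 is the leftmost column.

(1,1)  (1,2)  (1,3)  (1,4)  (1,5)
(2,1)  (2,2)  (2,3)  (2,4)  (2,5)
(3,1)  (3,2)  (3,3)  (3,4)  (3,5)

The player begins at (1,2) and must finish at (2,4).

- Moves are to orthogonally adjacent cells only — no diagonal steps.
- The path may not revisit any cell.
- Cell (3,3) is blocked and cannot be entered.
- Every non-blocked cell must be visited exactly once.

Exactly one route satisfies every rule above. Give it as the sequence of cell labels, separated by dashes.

(1,2) - (1,1) - (2,1) - (3,1) - (3,2) - (2,2) - (2,3) - (1,3) - (1,4) - (1,5) - (2,5) - (3,5) - (3,4) - (2,4)

Need to visit all 14 open cells exactly once, starting at (1,2) and ending at (2,4).
Cell (3,5) has only two open neighbours ((2,5) and (3,4)), so the path must pass straight through it: one of those is the cell it's entered from and the other is where it exits.
Route from (1,2): left 1 to (1,1), down 2 to (3,1), right 1 to (3,2), up 1 to (2,2), right 1 to (2,3), up 1 to (1,3), right 2 to (1,5), down 2 to (3,5), left 1 to (3,4), up 1 to (2,4) — 13 moves in all.
Check: all 14 open cells covered.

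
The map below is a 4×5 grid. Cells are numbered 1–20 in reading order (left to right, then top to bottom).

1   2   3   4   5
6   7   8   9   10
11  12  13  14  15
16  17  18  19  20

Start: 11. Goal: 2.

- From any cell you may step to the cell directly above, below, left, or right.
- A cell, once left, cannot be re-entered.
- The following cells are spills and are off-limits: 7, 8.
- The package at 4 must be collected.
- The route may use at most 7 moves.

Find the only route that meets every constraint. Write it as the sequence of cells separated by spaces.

11 12 13 14 9 4 3 2

Any route must reach 4 and still end at 2 within 7 moves, so the order of the required stops is forced.
Route from 11: right 3 to 14, up 2 to 4, left 2 to 2 — 7 moves in all.
Check: all required cells visited; 7 ≤ 7 moves.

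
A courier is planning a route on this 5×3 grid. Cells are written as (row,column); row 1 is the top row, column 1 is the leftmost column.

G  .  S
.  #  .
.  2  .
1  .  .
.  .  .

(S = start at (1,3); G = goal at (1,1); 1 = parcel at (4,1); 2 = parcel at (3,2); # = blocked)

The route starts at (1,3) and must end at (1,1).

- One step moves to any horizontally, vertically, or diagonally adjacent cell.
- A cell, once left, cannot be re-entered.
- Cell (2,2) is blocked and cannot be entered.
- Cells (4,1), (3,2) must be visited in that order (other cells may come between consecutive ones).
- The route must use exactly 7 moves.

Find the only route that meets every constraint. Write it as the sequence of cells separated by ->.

The waypoints must appear in the order (4,1), (3,2), with no cell reused.
Route from (1,3): down 2 to (3,3), down-left 1 to (4,2), left 1 to (4,1), up-right 1 to (3,2), up-left 1 to (2,1), up 1 to (1,1) — 7 moves in all.
Check: order respected (1 at step 4, 2 at step 5); 7 moves as required.

(1,3) -> (2,3) -> (3,3) -> (4,2) -> (4,1) -> (3,2) -> (2,1) -> (1,1)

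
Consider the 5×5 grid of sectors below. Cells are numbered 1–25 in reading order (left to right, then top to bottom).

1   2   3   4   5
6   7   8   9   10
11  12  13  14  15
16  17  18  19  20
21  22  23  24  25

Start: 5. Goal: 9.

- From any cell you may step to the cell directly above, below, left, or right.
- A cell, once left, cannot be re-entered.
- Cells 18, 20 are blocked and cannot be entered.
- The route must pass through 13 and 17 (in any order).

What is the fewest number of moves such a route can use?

Any route passes through 13 and 17 in some order between 5 and 9. Summing Manhattan distances along each leg and taking the cheapest ordering (5 → 13 → 17 → 9) gives a lower bound of 4 + 2 + 4 = 10 moves.
The shortest route satisfying every rule uses 12 moves: 5 → 10 → 15 → 14 → 19 → 24 → 23 → 22 → 17 → 12 → 13 → 8 → 9.
The bound of 10 isn't tight here; checking systematically, no route of length 10 through 11 satisfies every constraint, so 12 is the minimum.

12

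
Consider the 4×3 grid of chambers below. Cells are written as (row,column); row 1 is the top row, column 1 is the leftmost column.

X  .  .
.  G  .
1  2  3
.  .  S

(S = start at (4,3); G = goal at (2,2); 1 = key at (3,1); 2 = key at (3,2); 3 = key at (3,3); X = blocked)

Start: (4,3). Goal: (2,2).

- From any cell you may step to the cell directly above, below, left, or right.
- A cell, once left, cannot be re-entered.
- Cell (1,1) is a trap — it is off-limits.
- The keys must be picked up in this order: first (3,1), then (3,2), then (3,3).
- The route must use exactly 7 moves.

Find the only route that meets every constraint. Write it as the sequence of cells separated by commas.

(4,3), (4,2), (4,1), (3,1), (3,2), (3,3), (2,3), (2,2)

The waypoints must appear in the order (3,1), (3,2), (3,3), with no cell reused.
Route from (4,3): left 2 to (4,1), up 1 to (3,1), right 2 to (3,3), up 1 to (2,3), left 1 to (2,2) — 7 moves in all.
Check: order respected (1 at step 3, 2 at step 4, 3 at step 5); 7 moves as required.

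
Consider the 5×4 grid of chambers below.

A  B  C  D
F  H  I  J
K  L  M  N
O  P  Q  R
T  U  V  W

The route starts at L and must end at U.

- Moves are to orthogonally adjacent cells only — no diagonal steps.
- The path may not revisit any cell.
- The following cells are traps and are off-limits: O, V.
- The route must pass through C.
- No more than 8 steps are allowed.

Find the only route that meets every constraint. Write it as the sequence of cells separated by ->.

The 8-move cap with required stops at C leaves no slack for detours.
Route from L: 2× up (reaching B), right to C, 3× down (reaching Q), left to P, down to U — 8 moves in all.
Check: all required cells visited; 8 ≤ 8 moves.

L -> H -> B -> C -> I -> M -> Q -> P -> U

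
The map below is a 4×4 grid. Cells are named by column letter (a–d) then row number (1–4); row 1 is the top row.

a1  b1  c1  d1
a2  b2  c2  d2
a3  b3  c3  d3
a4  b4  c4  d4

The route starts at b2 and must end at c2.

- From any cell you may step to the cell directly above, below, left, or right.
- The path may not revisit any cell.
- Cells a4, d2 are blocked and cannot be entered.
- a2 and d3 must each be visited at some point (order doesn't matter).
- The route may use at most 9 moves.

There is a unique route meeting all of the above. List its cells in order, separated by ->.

Any route must reach a2 and d3 and still end at c2 within 9 moves, so the order of the required stops is forced.
Route from b2: left 1 to a2, down 1 to a3, right 1 to b3, down 1 to b4, right 2 to d4, up 1 to d3, left 1 to c3, up 1 to c2 — 9 moves in all.
Check: all required cells visited; 9 ≤ 9 moves.

b2 -> a2 -> a3 -> b3 -> b4 -> c4 -> d4 -> d3 -> c3 -> c2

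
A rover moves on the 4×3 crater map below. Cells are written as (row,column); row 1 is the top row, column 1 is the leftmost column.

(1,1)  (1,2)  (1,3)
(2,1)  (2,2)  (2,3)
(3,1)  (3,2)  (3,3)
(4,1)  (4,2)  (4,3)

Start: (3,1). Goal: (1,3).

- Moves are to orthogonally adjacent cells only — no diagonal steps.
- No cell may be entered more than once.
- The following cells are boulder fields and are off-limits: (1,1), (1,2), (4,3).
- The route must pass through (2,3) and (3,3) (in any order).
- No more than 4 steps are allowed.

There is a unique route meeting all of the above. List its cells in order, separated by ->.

Any route must reach (2,3) and (3,3) and still end at (1,3) within 4 moves, so the order of the required stops is forced.
Route from (3,1): right 2 to (3,3), up 2 to (1,3) — 4 moves in all.
Check: all required cells visited; 4 ≤ 4 moves.

(3,1) -> (3,2) -> (3,3) -> (2,3) -> (1,3)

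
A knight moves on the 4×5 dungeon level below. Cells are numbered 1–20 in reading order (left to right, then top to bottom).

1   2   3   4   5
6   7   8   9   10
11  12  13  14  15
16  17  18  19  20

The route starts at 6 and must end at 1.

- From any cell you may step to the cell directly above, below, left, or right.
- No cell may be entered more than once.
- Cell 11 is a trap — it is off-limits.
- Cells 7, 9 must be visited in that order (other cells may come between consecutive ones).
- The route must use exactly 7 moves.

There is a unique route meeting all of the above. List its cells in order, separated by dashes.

6 - 7 - 8 - 9 - 4 - 3 - 2 - 1

The waypoints must appear in the order 7, 9, with no cell reused.
Route from 6: right 3 to 9, up 1 to 4, left 3 to 1 — 7 moves in all.
Check: order respected (7 at step 1, 9 at step 3); 7 moves as required.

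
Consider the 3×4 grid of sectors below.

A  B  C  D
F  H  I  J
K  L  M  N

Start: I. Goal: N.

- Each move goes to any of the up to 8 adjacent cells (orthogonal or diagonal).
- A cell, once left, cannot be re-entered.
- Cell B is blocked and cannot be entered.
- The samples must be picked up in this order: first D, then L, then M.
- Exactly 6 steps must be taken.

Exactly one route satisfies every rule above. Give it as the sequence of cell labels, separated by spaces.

I D C H L M N

The waypoints must appear in the order D, L, M, with no cell reused.
Route from I: up-right to D, left to C, down-left to H, down to L, 2× right (reaching N) — 6 moves in all.
Check: order respected (D at step 1, L at step 4, M at step 5); 6 moves as required.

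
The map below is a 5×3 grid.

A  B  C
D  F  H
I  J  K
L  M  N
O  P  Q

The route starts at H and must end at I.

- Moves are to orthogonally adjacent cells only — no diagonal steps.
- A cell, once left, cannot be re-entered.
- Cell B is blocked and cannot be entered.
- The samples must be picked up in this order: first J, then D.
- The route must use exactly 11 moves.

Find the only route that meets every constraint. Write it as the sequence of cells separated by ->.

H -> K -> N -> Q -> P -> O -> L -> M -> J -> F -> D -> I

The waypoints must appear in the order J, D, with no cell reused.
Route from H: 3× down (reaching Q), 2× left (reaching O), up to L, right to M, 2× up (reaching F), left to D, down to I — 11 moves in all.
Check: order respected (J at step 8, D at step 10); 11 moves as required.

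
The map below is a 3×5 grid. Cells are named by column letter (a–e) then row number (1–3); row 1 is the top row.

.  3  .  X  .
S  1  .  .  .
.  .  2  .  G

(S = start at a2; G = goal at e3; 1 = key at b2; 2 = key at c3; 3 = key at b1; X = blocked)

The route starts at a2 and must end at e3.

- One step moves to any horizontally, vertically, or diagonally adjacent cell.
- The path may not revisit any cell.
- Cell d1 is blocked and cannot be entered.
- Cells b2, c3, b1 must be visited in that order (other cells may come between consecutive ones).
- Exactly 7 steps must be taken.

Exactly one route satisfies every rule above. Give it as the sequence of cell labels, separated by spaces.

The waypoints must appear in the order b2, c3, b1, with no cell reused.
Route from a2: right 1 to b2, down-right 1 to c3, up 1 to c2, up-left 1 to b1, right 1 to c1, down-right 2 to e3 — 7 moves in all.
Check: order respected (1 at step 1, 2 at step 2, 3 at step 4); 7 moves as required.

a2 b2 c3 c2 b1 c1 d2 e3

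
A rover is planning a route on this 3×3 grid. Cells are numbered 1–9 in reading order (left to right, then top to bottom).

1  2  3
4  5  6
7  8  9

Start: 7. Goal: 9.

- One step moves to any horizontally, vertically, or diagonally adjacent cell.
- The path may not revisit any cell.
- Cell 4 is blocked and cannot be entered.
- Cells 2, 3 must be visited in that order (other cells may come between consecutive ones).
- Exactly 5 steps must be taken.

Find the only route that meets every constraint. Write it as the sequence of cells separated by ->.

7 -> 5 -> 2 -> 3 -> 6 -> 9

The waypoints must appear in the order 2, 3, with no cell reused.
Route from 7: up-right 1 to 5, up 1 to 2, right 1 to 3, down 2 to 9 — 5 moves in all.
Check: order respected (2 at step 2, 3 at step 3); 5 moves as required.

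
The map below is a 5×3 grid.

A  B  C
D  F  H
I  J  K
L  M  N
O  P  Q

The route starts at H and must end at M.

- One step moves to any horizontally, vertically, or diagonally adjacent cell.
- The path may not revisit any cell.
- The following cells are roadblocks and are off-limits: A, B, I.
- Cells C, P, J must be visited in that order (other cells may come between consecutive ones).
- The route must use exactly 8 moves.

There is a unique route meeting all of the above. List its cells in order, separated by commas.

H, C, F, K, N, P, L, J, M

The waypoints must appear in the order C, P, J, with no cell reused.
Route from H: up 1 to C, down-left 1 to F, down-right 1 to K, down 1 to N, down-left 1 to P, up-left 1 to L, up-right 1 to J, down 1 to M — 8 moves in all.
Check: order respected (C at step 1, P at step 5, J at step 7); 8 moves as required.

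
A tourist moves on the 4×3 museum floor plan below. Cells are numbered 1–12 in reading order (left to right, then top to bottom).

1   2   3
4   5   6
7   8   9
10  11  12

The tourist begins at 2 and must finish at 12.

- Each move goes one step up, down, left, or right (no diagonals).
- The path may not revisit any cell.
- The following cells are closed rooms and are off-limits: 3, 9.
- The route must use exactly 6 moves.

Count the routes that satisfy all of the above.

6

Need simple routes of exactly 6 moves from 2 to 12 (Manhattan distance 4, so 1 moves are spent on a detour and 1 undoing it).
Enumerating: 2 5 8 7 10 11 12 | 2 5 4 7 10 11 12 | 2 5 4 7 8 11 12 | 2 1 4 7 10 11 12 | 2 1 4 7 8 11 12 | 2 1 4 5 8 11 12.
That gives 6 routes.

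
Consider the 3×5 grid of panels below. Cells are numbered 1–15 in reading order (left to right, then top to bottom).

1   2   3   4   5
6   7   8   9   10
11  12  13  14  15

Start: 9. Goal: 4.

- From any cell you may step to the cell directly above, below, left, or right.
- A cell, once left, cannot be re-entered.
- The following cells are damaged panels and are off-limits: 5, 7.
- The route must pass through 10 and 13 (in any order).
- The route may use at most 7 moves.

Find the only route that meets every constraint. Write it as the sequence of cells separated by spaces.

The 7-move cap with required stops at 10, 13 leaves no slack for detours.
Route from 9: right to 10, down to 15, 2× left (reaching 13), 2× up (reaching 3), right to 4 — 7 moves in all.
Check: all required cells visited; 7 ≤ 7 moves.

9 10 15 14 13 8 3 4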